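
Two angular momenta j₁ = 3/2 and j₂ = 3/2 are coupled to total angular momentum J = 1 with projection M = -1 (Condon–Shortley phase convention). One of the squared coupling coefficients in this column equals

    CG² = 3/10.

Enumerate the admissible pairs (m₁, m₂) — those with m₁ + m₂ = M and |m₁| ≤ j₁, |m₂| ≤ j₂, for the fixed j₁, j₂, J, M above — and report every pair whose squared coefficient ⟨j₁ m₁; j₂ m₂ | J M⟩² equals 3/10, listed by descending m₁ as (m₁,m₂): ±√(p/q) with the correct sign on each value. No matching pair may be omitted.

(1/2,-3/2): +√(3/10); (-3/2,1/2): +√(3/10)

Admissible pairs with m₁+m₂ = M = -1: (-3/2,1/2), (-1/2,-1/2), (1/2,-3/2)
  (m₁,m₂)=(1/2,-3/2): CG² = 3/10, CG = +√(3/10)   ← matches the target
  (m₁,m₂)=(-1/2,-1/2): CG² = 2/5, CG = −√(2/5)
  (m₁,m₂)=(-3/2,1/2): CG² = 3/10, CG = +√(3/10)   ← matches the target
Pairs with CG² = 3/10: (1/2,-3/2): +√(3/10); (-3/2,1/2): +√(3/10)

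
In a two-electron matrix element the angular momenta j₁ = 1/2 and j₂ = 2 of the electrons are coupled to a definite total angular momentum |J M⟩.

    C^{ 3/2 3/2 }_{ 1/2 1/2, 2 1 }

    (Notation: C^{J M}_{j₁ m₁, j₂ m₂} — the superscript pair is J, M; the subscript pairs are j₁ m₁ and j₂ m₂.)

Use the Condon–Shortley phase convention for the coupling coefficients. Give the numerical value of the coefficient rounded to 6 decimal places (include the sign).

+0.447214

√[4·1!0!3!/5! · 1!0!3!1!3!0!] = √(36/5)
  +(−1)^0/∏(0,1,0,3,0,0)! = 1/6  (running 1/6)
⟨..|..⟩ = √(36/5)·(1/6) = +0.447214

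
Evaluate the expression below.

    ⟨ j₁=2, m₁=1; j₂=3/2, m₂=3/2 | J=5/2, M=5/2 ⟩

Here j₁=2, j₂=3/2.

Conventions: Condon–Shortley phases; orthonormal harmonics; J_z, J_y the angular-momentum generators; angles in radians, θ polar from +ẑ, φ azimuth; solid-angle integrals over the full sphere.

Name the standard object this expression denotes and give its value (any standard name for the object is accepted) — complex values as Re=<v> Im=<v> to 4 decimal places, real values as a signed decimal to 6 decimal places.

Clebsch–Gordan coefficient, −√(3/7) ≈ -0.654654

This is a Clebsch–Gordan (vector-coupling) coefficient.
j₁+j₂−J=1  J+j₁−j₂=3  J−j₁+j₂=2  j₁+j₂+J+1=7
(j₁±m₁, j₂±m₂, J±M) = (3,1,3,0,5,0)
P² = 432/7
sum k=1..1:
  [1] −1/12 = -1/12
S = -1/12
C² = P²·S² = 3/7 ; C = -0.654654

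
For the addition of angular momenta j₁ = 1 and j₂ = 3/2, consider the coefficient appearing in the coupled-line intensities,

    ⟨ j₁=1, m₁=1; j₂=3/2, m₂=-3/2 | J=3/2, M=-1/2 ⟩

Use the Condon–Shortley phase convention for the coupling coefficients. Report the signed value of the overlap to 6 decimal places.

+0.632456  (= +√(2/5))

triangle: 1!*1!*2!/5! = 2/120
(j±m)!: 2!*0!*0!*3!*1!*2! = 24
prefactor² = (2J+1)*Δ*N² = 8/5
  k=0: +1/(0!*1!*0!*0!*1!*2!) = 1/2
Σ = 1/2  ⇒  CG² = 8/5*(1/2)² = 2/5
CG = +√(2/5) = +0.632456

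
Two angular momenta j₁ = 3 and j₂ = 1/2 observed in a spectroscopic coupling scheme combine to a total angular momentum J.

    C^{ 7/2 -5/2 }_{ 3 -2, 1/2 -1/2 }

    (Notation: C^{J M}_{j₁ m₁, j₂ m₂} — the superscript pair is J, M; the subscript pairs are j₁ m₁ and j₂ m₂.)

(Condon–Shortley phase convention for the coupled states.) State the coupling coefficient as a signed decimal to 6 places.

+√(6/7) ≈ +0.925820

j₁+j₂−J=0  J+j₁−j₂=6  J−j₁+j₂=1  j₁+j₂+J+1=8
(j₁±m₁, j₂±m₂, J±M) = (1,5,0,1,1,6)
P² = 86400/7
sum k=0..0:
  [0] +1/120 = 1/120
S = 1/120
C² = P²·S² = 6/7 ; C = +0.925820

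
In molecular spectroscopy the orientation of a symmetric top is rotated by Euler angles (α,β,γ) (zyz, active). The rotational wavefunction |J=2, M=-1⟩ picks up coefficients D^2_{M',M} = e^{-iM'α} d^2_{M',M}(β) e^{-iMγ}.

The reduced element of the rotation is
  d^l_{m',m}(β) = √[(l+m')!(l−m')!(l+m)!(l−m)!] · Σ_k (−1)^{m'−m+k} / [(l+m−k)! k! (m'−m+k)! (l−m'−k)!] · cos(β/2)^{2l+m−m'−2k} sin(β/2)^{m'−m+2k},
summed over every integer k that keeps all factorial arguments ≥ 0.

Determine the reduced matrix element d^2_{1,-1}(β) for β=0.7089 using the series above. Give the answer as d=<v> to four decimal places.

d^2_{1,-1}(β=0.7089) via the finite sum:
With c≡cos(β/2)=0.937838 and s≡sin(β/2)=0.347075, N=[6·1·1·6]^{1/2}=6.000000
k: max(0,(-1)−(1))=0 … min(2+(-1),2−(1))=1
  k=0: (−1)^2·6.0000/(2)·0.9378^2·0.3471^2 = +0.317850
  k=1: (−1)^3·6.0000/(6)·0.9378^0·0.3471^4 = -0.014511
d^2_{1,-1}(0.7089) = +0.317850 -0.014511 = +0.303339

d=0.3033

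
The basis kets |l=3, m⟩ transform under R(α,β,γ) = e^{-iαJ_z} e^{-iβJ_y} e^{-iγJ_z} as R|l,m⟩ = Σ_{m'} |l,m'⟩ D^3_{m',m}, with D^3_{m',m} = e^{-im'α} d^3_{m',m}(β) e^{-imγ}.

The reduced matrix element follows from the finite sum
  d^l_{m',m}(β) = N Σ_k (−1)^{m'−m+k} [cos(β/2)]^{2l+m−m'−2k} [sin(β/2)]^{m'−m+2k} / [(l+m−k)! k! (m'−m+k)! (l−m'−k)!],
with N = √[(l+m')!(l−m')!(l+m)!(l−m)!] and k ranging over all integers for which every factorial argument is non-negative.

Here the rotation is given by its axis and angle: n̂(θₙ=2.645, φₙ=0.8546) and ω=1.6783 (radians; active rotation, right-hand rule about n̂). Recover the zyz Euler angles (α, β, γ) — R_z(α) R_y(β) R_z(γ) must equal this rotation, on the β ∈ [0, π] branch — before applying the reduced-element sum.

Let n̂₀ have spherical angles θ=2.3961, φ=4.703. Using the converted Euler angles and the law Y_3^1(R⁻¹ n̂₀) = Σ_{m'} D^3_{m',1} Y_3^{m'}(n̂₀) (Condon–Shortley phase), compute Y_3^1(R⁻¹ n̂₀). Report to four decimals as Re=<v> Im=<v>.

Re=0.3047 Im=-0.0006

Axis–angle → zyz. n̂ = (sinθₙcosφₙ, sinθₙsinφₙ, cosθₙ) = (+0.312788, +0.359377, -0.879211), ω = 1.6783.
R = I cosω + sinω [n̂]ₓ + (1−cosω) n̂n̂ᵀ gives
  R = [+0.001037, +0.998605, +0.052789; -0.749666, +0.035713, -0.660853; -0.661816, -0.038889, +0.748657]
β = atan2(√(R₁₃²+R₂₃²), R₃₃) = 0.724762; α = atan2(R₂₃, R₁₃) mod 2π = 4.792100; γ = atan2(R₃₂, −R₃₁) mod 2π = 6.224492
Need the full column D^3_{m',1} for m'=−3..3 at α=4.7921, β=0.7248, γ=6.2245.
cos(β/2)=0.935055, sin(β/2)=0.354502
d^3_{-3,1}: single k=4 term ⇒ +0.053480;  D = -0.015693+0.051126i
d^3_{-2,1}: k∈[3..4] ⇒ +0.230355 -0.016555 = +0.213800;  D = -0.208734-0.046264i
d^3_{-1,1}: k∈[2..4] ⇒ +0.576418 -0.110468 +0.001985 = +0.467934;  D = +0.064557-0.463459i
d^3_{0,1}: k∈[1..3] ⇒ +0.877800 -0.378512 +0.018135 = +0.517424;  D = +0.516533+0.030352i
d^3_{1,1}: k∈[0..2] ⇒ +0.668381 -0.768557 +0.082851 = -0.017325;  D = -0.000364-0.017321i
d^3_{2,1}: k∈[0..1] ⇒ -0.801318 +0.230355 = -0.570963;  D = +0.568069-0.057415i
d^3_{3,1}: single k=0 term ⇒ +0.372076;  D = -0.066773-0.366035i
Y_3^{m'}(θ=2.3961,φ=4.703) and Σ D·Y over m':
  (-0.0157+0.0511i)·(+0.0037-0.1302i)  (-0.2087-0.0463i)·(+0.3455+0.0065i)  (+0.0646-0.4635i)·(-0.0035+0.3725i)  (+0.5165+0.0304i)·(+0.0824+0.0000i)  (-0.0004-0.0173i)·(+0.0035+0.3725i)  (+0.5681-0.0574i)·(+0.3455-0.0065i)  (-0.0668-0.3660i)·(-0.0037-0.1302i)
Y_3^1(R⁻¹ n̂) = +0.304714-0.000616i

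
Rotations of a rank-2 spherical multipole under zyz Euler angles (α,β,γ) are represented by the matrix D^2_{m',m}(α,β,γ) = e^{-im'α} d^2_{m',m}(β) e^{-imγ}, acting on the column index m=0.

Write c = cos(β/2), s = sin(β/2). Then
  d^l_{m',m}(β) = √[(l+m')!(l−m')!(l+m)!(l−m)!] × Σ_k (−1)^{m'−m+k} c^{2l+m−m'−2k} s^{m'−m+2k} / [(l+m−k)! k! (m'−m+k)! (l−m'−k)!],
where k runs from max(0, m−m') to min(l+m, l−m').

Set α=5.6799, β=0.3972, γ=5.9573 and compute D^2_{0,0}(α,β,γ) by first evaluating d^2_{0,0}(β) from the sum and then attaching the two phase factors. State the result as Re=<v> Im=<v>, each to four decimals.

Re=0.7755 Im=0.0000

Split into d^2_{0,0}(β=0.3972) × two z-phases.
Half-angle: c=0.980344, s=0.197297. N=√(2·2·2·2)=4.000000
k: max(0,(0)−(0))=0 … min(2+(0),2−(0))=2
  k=0: (−1)^0·4.0000/(4)·0.9803^4·0.1973^0 = +0.923663
  k=1: (−1)^1·4.0000/(1)·0.9803^2·0.1973^2 = -0.149644
  k=2: (−1)^2·4.0000/(4)·0.9803^0·0.1973^4 = +0.001515
d^2_{0,0}(0.3972) = +0.923663 -0.149644 +0.001515 = +0.775535
Phases: e^{-i·(0)·5.6799}=+1.000000+0.000000i, e^{-i·(0)·5.9573}=+1.000000+0.000000i ⇒ D=+0.775535+0.000000i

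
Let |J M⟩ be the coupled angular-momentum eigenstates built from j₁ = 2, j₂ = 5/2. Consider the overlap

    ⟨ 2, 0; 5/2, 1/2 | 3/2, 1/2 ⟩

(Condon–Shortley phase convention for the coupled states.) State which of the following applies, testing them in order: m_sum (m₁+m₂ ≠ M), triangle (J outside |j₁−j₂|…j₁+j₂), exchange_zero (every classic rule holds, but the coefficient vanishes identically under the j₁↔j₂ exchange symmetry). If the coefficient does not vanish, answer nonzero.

nonzero

m-sum: m₁+m₂ = 0+1/2 = 1/2, M = 1/2  ✓
triangle: |j₁−j₂| = 1/2 ≤ J = 3/2 ≤ j₁+j₂ = 9/2  ✓
exchange: j₁≠j₂ or m₁≠m₂ — the exchange symmetry imposes no constraint here
value check: CG = +√(2/35) = +0.239046 ≠ 0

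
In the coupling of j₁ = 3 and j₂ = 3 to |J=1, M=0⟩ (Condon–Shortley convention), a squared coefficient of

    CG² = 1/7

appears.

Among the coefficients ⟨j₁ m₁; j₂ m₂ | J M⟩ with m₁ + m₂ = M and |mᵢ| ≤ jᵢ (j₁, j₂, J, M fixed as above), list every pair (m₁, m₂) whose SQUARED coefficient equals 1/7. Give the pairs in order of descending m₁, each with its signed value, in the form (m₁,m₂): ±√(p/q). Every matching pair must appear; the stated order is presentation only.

(2,-2): −√(1/7); (-2,2): +√(1/7)

Admissible pairs with m₁+m₂ = M = 0: (-3,3), (-2,2), (-1,1), (0,0), (1,-1), (2,-2), (3,-3)
  (m₁,m₂)=(3,-3): CG² = 9/28, CG = +√(9/28)
  (m₁,m₂)=(2,-2): CG² = 1/7, CG = −√(1/7)   ← matches the target
  (m₁,m₂)=(1,-1): CG² = 1/28, CG = +√(1/28)
  (m₁,m₂)=(0,0): CG² = 0/1, CG = 0
  (m₁,m₂)=(-1,1): CG² = 1/28, CG = −√(1/28)
  (m₁,m₂)=(-2,2): CG² = 1/7, CG = +√(1/7)   ← matches the target
  (m₁,m₂)=(-3,3): CG² = 9/28, CG = −√(9/28)
Pairs with CG² = 1/7: (2,-2): −√(1/7); (-2,2): +√(1/7)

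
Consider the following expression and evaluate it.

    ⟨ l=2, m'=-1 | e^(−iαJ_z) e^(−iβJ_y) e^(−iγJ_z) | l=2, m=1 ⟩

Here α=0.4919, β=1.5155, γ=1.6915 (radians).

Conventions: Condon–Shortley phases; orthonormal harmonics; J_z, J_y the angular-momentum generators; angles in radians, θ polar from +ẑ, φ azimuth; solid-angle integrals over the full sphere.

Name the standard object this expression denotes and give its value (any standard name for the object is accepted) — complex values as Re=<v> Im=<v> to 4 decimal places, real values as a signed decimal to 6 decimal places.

This is a Wigner D-matrix element — the rotation-matrix element ⟨l m'| R(α,β,γ) |l m⟩ in the angular-momentum basis.
Split into d^2_{-1,1}(β=1.5155) × two z-phases.
Half-angle: c=0.726384, s=0.687289. N=√(1·6·6·1)=6.000000
k∈{2,3} keeps every argument non-negative
  k=2: (−1)^0·6.0000/(2)·0.7264^2·0.6873^2 = +0.747709
  k=3: (−1)^1·6.0000/(6)·0.7264^0·0.6873^4 = -0.223130
d^2_{-1,1}(1.5155) = +0.747709 -0.223130 = +0.524580
Phases: e^{-i·(-1)·0.4919}=+0.881437+0.472301i, e^{-i·(1)·1.6915}=-0.120411-0.992724i ⇒ D=+0.190281-0.488853i

Wigner D-matrix element, Re=0.1903 Im=-0.4889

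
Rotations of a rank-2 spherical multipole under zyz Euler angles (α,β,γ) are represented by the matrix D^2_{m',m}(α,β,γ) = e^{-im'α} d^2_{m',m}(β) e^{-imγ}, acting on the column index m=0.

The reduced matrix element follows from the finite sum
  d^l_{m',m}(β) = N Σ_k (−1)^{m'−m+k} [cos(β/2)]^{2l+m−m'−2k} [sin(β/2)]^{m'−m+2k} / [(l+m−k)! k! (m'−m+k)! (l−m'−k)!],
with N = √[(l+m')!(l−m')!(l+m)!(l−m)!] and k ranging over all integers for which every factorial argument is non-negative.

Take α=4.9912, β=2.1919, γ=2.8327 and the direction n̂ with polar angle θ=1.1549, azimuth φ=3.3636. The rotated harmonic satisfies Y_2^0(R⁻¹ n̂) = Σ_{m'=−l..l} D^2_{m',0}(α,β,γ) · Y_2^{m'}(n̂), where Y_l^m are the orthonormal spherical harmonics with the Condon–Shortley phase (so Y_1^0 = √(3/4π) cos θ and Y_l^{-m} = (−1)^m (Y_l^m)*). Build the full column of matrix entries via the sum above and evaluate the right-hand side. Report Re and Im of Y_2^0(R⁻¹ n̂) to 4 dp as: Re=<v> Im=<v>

Re=-0.2426 Im=0.0000

Need the full column D^2_{m',0} for m'=−2..2 at α=4.9912, β=2.1919, γ=2.8327.
cos(β/2)=0.457202, sin(β/2)=0.889363
d^2_{-2,0}: single k=2 term ⇒ +0.404995;  D = -0.343645-0.214311i
d^2_{-1,0}: k∈[1..2] ⇒ +0.208199 -0.787809 = -0.579610;  D = -0.159516+0.557227i
d^2_{0,0}: k∈[0..2] ⇒ +0.043695 -0.661354 +0.625628 = +0.007969;  D = +0.007969+0.000000i
d^2_{1,0}: k∈[0..1] ⇒ -0.208199 +0.787809 = +0.579610;  D = +0.159516+0.557227i
d^2_{2,0}: single k=0 term ⇒ +0.404995;  D = -0.343645+0.214311i
Y_2^{m'}(θ=1.1549,φ=3.3636) and Σ D·Y over m':
  (-0.3436-0.2143i)·(+0.2919-0.1388i)  (-0.1595+0.5572i)·(-0.2785+0.0629i)  (+0.0080+0.0000i)·(-0.1610+0.0000i)  (+0.1595+0.5572i)·(+0.2785+0.0629i)  (-0.3436+0.2143i)·(+0.2919+0.1388i)
Y_2^0(R⁻¹ n̂) = -0.242614-0.000000i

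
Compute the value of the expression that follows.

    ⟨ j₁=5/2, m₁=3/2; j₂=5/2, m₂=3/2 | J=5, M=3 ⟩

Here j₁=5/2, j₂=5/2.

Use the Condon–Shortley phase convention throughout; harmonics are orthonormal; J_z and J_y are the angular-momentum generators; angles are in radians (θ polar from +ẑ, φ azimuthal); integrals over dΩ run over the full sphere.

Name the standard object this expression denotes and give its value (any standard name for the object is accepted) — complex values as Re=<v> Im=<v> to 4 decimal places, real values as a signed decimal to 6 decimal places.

This is a Clebsch–Gordan (vector-coupling) coefficient.
j₁+j₂−J=0  J+j₁−j₂=5  J−j₁+j₂=5  j₁+j₂+J+1=11
(j₁±m₁, j₂±m₂, J±M) = (4,1,4,1,8,2)
P² = 184320
sum k=0..0:
  [0] +1/576 = 1/576
S = 1/576
C² = P²·S² = 5/9 ; C = +0.745356

Clebsch–Gordan coefficient, +√(5/9) ≈ +0.745356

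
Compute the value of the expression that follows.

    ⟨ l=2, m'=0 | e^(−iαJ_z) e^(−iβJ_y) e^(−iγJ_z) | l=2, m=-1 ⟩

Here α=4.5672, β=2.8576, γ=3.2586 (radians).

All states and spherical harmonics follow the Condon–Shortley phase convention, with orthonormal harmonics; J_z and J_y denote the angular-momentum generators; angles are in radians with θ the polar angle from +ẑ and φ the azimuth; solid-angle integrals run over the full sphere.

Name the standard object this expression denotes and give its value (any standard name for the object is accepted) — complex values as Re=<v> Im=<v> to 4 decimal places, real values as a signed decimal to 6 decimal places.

This is a Wigner D-matrix element — the rotation-matrix element ⟨l m'| R(α,β,γ) |l m⟩ in the angular-momentum basis.
D^2_{0,-1}(4.5672,2.8576,3.2586) = e^{-i·0·4.5672}·d^2_{0,-1}(2.8576)·e^{-i·-1·3.2586}. Compute d first:
c=cos(2.857600/2)=0.141520, s=sin(2.857600/2)=0.989935; N=√[2·2·1·6]=4.898979
The bounds max(0,m−m')=0 and min(l+m,l−m')=1 give 2 terms
  k=0: (−1)^1·4.8990/(2)·0.1415^3·0.9899^1 = -0.006873
  k=1: (−1)^2·4.8990/(2)·0.1415^1·0.9899^3 = +0.336289
d^2_{0,-1}(2.8576) = -0.006873 +0.336289 = +0.329416
Phases: e^{-i·(0)·4.5672}=+1.000000+0.000000i, e^{-i·(-1)·3.2586}=-0.993162-0.116741i ⇒ D=-0.327164-0.038456i

Wigner D-matrix element, Re=-0.3272 Im=-0.0385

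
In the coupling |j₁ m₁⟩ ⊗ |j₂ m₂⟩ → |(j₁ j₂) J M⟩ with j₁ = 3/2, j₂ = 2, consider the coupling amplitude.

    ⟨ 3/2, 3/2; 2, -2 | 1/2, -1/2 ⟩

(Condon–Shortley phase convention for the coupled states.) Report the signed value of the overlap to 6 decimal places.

+√(2/5) ≈ +0.632456

triangle: 3!×0!×1!/5! = 6/120
(j±m)!: 3!×0!×0!×4!×0!×1! = 144
prefactor² = (2J+1)×Δ×N² = 72/5
  k=0: +1/(0!×3!×0!×0!×0!×1!) = 1/6
Σ = 1/6  ⇒  CG² = 72/5×(1/6)² = 2/5
CG = +√(2/5) = +0.632456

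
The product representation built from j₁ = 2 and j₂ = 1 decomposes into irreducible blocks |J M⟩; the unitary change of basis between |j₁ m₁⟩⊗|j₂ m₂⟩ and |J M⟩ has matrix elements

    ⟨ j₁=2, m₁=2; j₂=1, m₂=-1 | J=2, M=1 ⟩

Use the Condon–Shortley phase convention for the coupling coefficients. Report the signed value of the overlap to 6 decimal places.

+√(1/3) = +0.577350

√[5·1!3!1!/6! · 4!0!0!2!3!1!] = √(12)
  +(−1)^0/∏(0,1,0,0,3,1)! = 1/6  (running 1/6)
⟨..|..⟩ = √(12)·(1/6) = +0.577350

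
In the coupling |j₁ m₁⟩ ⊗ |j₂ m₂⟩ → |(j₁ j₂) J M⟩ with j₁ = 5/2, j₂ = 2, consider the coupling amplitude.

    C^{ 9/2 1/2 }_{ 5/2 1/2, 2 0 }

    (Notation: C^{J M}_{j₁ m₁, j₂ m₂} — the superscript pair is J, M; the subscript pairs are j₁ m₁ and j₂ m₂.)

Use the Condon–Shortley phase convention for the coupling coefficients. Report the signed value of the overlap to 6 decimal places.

√[10·0!5!4!/10! · 3!2!2!2!5!4!] = √(7680/7)
  +(−1)^0/∏(0,0,2,2,3,2)! = 1/48  (running 1/48)
⟨..|..⟩ = √(7680/7)·(1/48) = +0.690066

+√(10/21) = +0.690066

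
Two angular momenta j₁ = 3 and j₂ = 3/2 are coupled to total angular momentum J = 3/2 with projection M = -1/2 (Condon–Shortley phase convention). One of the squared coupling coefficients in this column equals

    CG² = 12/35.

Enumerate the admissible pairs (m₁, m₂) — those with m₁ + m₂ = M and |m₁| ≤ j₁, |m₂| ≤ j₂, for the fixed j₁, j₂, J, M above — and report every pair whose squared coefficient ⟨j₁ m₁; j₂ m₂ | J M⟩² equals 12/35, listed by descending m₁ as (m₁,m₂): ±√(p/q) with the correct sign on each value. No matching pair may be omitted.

(-1,1/2): +√(12/35)

Admissible pairs with m₁+m₂ = M = -1/2: (-2,3/2), (-1,1/2), (0,-1/2), (1,-3/2)
  (m₁,m₂)=(1,-3/2): CG² = 4/35, CG = +√(4/35)
  (m₁,m₂)=(0,-1/2): CG² = 9/35, CG = −√(9/35)
  (m₁,m₂)=(-1,1/2): CG² = 12/35, CG = +√(12/35)   ← matches the target
  (m₁,m₂)=(-2,3/2): CG² = 2/7, CG = −√(2/7)
Pairs with CG² = 12/35: (-1,1/2): +√(12/35)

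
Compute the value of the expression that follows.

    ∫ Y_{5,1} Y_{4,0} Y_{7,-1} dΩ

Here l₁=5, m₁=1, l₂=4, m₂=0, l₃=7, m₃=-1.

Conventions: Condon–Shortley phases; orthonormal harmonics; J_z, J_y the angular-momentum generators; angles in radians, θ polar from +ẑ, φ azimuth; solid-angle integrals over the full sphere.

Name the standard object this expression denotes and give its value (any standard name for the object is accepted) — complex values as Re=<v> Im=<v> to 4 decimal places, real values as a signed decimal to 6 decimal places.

This is a Gaunt coefficient — the integral of a triple product of spherical harmonics over the sphere.
Checks pass: Σm=0; 16 even; l₃=7∈[1,9].
(2·5+1)(2·4+1)(2·7+1) = 1485
Δ: 2! 8! 6! / 17! → 1/6126120
sum: t=0:+1/69120 t=1:−1/20736 t=2:+1/69120 = -1/51840
3j²(5 4 7; 0 0 0) = Δ·Π!·Σ² = 280/21879  (sign +1)
sum: t=0:+1/55296 t=1:−1/25920 t=2:+1/138240 = -11/829440
3j²(5 4 7; 1 0 -1) = Δ·Π!·Σ² = 11/1326  (sign -1)
combine: 4πI² = 1485·280/21879·11/1326 = 7700/48841
take √, sign -1: I = -0.11200777

Gaunt coefficient, -0.112008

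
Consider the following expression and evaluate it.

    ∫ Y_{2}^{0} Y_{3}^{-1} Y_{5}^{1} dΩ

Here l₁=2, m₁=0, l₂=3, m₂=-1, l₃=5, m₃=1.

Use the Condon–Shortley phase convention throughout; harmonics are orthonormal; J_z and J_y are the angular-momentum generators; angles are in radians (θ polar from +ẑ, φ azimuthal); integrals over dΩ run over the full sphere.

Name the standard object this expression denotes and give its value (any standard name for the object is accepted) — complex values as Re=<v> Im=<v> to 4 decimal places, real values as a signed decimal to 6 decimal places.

This is a Gaunt coefficient — the integral of a triple product of spherical harmonics over the sphere.
m-sum 0 ✓  L=10 even ✓  1≤5≤5 ✓
Π(2lᵢ+1) = 5×7×11 = 385
triangle coeff Δ(2,3,5) = 1/2310
Σ_t [0,0]: t=0:+1/144 = 1/144
(3j)²=10/231 [(2 3 5; 0 0 0)], sign=-1
Σ_t [0,0]: t=0:+1/192 = 1/192
(3j)²=3/77 [(2 3 5; 0 -1 1)], sign=+1
⇒ 4πI² = 50/77
I = (-1)√(50/77/(4π)) = -0.22731846

Gaunt coefficient, -0.227318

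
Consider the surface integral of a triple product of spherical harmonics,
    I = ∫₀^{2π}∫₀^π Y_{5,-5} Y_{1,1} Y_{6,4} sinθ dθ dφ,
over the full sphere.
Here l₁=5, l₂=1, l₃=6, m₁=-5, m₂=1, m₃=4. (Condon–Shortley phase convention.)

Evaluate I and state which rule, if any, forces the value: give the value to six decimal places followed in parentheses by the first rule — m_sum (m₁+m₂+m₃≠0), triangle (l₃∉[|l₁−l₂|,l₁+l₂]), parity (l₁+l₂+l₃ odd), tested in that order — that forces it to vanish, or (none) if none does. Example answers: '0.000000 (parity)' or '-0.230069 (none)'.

0.040859 (none)

Rules hold: Σm=0, L=12 even, 4≤6≤6.
N = 11·3·13 = 429
Δ = 0!·10!·2!/13! = 1/858
Racah Σ t=0..0: t=0:+1/14400 = 1/14400
⇒ 3j(5 1 6; 0 0 0)² = 6/143, sgn +1
Racah Σ t=0..0: t=0:+1/7257600 = 1/7257600
⇒ 3j(5 1 6; -5 1 4)² = 1/858, sgn +1
4πI² = N·(3j₀)²·(3jₘ)² = 3/143
I = +1·√(0.020979/4π) = 0.04085899
No selection rule forces the value: the integral is nonzero (none).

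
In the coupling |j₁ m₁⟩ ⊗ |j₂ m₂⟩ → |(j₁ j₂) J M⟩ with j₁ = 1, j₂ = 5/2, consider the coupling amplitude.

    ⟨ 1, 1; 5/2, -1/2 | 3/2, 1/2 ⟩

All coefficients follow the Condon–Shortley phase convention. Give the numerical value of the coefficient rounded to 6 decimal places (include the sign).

+√(1/5) = +0.447214

√[4·2!0!3!/6! · 2!0!2!3!2!1!] = √(16/5)
  +(−1)^0/∏(0,2,0,2,0,1)! = 1/4  (running 1/4)
⟨..|..⟩ = √(16/5)·(1/4) = +0.447214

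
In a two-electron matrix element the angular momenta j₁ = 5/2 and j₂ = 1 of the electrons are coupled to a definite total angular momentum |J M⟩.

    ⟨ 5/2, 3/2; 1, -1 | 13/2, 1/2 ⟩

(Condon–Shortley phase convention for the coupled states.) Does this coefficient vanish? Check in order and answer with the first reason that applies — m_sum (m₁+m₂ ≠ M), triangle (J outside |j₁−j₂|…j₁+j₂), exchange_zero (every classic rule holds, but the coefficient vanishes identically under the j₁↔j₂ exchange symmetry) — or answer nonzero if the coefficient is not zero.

triangle

m-sum: m₁+m₂ = 3/2+(-1) = 1/2, M = 1/2  ✓
triangle: need |j₁−j₂| ≤ J ≤ j₁+j₂, i.e. J ∈ [3/2, 7/2]; J = 13/2 is outside ✗ ⇒ coefficient is 0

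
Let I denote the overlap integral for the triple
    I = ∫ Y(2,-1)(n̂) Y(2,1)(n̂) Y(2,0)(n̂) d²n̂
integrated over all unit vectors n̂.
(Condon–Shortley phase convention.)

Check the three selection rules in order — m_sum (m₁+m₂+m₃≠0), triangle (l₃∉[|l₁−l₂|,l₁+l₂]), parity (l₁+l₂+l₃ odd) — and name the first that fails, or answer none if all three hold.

Σmᵢ = 0  ✓
l₃∈[|l₁−l₂|,l₁+l₂]=[0,4], have l₃=2  ✓
Σlᵢ = 6 ⇒ even  ✓

none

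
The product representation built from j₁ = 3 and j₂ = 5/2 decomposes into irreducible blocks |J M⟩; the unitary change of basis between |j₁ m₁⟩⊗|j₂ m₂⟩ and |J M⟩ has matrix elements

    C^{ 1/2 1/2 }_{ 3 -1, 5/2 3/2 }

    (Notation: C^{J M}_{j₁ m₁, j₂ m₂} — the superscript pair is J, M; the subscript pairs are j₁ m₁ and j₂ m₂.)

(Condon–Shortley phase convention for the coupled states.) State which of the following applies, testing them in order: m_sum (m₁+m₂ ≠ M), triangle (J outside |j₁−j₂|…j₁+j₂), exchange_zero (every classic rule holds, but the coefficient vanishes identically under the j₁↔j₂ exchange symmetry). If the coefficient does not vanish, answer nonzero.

m-sum: m₁+m₂ = -1+3/2 = 1/2, M = 1/2  ✓
triangle: |j₁−j₂| = 1/2 ≤ J = 1/2 ≤ j₁+j₂ = 11/2  ✓
exchange: j₁≠j₂ or m₁≠m₂ — the exchange symmetry imposes no constraint here
value check: CG = +√(2/21) = +0.308607 ≠ 0

nonzero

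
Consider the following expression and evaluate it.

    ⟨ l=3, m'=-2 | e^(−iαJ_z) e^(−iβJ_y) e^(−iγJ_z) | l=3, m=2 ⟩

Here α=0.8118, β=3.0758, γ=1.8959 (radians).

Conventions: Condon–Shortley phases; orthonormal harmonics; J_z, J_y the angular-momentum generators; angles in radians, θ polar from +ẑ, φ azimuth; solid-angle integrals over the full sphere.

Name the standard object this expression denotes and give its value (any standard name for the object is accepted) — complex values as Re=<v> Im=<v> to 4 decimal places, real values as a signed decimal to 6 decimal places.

Wigner D-matrix element, Re=0.5576 Im=0.8197

This is a Wigner D-matrix element — the rotation-matrix element ⟨l m'| R(α,β,γ) |l m⟩ in the angular-momentum basis.
Split into d^3_{-2,2}(β=3.0758) × two z-phases.
With c≡cos(β/2)=0.032890 and s≡sin(β/2)=0.999459, N=[1·120·120·1]^{1/2}=120.000000
k∈{4,5} keeps every argument non-negative
  k=4: (−1)^0·120.0000/(24)·0.0329^2·0.9995^4 = +0.005397
  k=5: (−1)^1·120.0000/(120)·0.0329^0·0.9995^6 = -0.996758
d^3_{-2,2}(3.0758) = +0.005397 -0.996758 = -0.991361
Attach z-rotation phases: D = e^{-i(-2)(0.8118)}·(-0.991361)·e^{-i(2)(1.8959)} = +0.557638+0.819656i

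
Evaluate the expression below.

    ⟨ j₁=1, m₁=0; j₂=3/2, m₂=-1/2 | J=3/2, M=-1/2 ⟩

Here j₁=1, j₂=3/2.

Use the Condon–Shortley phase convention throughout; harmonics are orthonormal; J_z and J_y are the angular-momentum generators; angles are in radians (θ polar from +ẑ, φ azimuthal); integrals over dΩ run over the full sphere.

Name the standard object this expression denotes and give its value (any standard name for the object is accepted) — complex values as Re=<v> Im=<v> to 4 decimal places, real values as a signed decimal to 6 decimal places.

This is a Clebsch–Gordan (vector-coupling) coefficient.
triangle: 1!×1!×2!/5! = 2/120
(j±m)!: 1!×1!×1!×2!×1!×2! = 4
prefactor² = (2J+1)×Δ×N² = 4/15
  k=0: +1/(0!×1!×1!×1!×0!×1!) = 1
  k=1: −1/(1!×0!×0!×0!×1!×2!) = -1/2
Σ = 1/2  ⇒  CG² = 4/15×(1/2)² = 1/15
CG = +√(1/15) = +0.258199

Clebsch–Gordan coefficient, +√(1/15) ≈ +0.258199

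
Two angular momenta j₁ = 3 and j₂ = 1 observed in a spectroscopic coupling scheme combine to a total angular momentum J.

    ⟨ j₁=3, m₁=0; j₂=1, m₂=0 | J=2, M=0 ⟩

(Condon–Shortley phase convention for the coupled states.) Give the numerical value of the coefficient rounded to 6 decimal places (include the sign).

triangle: 2!·4!·0!/7! = 48/5040
(j±m)!: 3!·3!·1!·1!·2!·2! = 144
prefactor² = (2J+1)·Δ·N² = 48/7
  k=1: −1/(1!·1!·2!·0!·2!·0!) = -1/4
Σ = -1/4  ⇒  CG² = 48/7·(-1/4)² = 3/7
CG = −√(3/7) = -0.654654

-0.654654  (= −√(3/7))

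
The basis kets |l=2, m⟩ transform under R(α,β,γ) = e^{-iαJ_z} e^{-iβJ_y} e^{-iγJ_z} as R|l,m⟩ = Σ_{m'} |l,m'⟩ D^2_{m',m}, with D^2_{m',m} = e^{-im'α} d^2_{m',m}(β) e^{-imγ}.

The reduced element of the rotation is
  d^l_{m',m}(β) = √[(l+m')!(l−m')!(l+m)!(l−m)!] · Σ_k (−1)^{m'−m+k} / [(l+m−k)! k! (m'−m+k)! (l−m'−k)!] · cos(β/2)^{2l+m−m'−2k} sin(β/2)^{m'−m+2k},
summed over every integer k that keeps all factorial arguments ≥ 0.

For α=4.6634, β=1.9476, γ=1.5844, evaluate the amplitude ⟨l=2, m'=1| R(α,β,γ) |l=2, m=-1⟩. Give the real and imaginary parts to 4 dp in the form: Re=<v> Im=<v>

First d^2_{1,-1}(β=1.9476), then the phase factors e^{-i(1)α} and e^{-i(-1)γ}:
Half-angle: c=0.562161, s=0.827028. N=√(6·1·1·6)=6.000000
k: max(0,(-1)−(1))=0 … min(2+(-1),2−(1))=1
  k=0: (−1)^2·6.0000/(2)·0.5622^2·0.8270^2 = +0.648459
  k=1: (−1)^3·6.0000/(6)·0.5622^0·0.8270^4 = -0.467822
d^2_{1,-1}(1.9476) = +0.648459 -0.467822 = +0.180637
Phases: e^{-i·(1)·4.6634}=-0.048969+0.998800i, e^{-i·(-1)·1.5844}=-0.013603+0.999907i ⇒ D=-0.180284-0.011299i

Re=-0.1803 Im=-0.0113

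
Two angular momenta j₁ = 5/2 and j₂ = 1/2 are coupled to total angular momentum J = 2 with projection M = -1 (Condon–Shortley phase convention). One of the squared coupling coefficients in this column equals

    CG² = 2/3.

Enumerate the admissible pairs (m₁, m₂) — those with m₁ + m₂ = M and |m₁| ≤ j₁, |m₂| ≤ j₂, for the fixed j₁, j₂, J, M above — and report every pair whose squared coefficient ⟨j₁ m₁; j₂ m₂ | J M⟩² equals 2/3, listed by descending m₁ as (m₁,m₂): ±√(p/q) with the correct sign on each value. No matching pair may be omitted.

Admissible pairs with m₁+m₂ = M = -1: (-3/2,1/2), (-1/2,-1/2)
  (m₁,m₂)=(-1/2,-1/2): CG² = 1/3, CG = +√(1/3)
  (m₁,m₂)=(-3/2,1/2): CG² = 2/3, CG = −√(2/3)   ← matches the target
Pairs with CG² = 2/3: (-3/2,1/2): −√(2/3)

(-3/2,1/2): −√(2/3)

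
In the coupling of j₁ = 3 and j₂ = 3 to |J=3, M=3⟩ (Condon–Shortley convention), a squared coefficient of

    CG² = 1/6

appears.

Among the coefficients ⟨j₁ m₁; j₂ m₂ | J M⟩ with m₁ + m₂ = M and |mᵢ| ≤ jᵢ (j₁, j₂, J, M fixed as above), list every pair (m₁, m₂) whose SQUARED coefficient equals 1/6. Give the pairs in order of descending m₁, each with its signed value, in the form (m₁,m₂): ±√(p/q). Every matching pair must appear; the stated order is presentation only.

Admissible pairs with m₁+m₂ = M = 3: (0,3), (1,2), (2,1), (3,0)
  (m₁,m₂)=(3,0): CG² = 1/6, CG = +√(1/6)   ← matches the target
  (m₁,m₂)=(2,1): CG² = 1/3, CG = −√(1/3)
  (m₁,m₂)=(1,2): CG² = 1/3, CG = +√(1/3)
  (m₁,m₂)=(0,3): CG² = 1/6, CG = −√(1/6)   ← matches the target
Pairs with CG² = 1/6: (3,0): +√(1/6); (0,3): −√(1/6)

(3,0): +√(1/6); (0,3): −√(1/6)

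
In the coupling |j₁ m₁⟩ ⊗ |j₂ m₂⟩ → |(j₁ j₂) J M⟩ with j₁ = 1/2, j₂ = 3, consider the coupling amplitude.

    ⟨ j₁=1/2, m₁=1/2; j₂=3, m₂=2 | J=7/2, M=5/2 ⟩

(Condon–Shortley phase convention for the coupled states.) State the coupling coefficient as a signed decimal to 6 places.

triangle: 0!*1!*6!/8! = 720/40320
(j±m)!: 1!*0!*5!*1!*6!*1! = 86400
prefactor² = (2J+1)*Δ*N² = 86400/7
  k=0: +1/(0!*0!*0!*5!*1!*1!) = 1/120
Σ = 1/120  ⇒  CG² = 86400/7*(1/120)² = 6/7
CG = +√(6/7) = +0.925820

+√(6/7) = +0.925820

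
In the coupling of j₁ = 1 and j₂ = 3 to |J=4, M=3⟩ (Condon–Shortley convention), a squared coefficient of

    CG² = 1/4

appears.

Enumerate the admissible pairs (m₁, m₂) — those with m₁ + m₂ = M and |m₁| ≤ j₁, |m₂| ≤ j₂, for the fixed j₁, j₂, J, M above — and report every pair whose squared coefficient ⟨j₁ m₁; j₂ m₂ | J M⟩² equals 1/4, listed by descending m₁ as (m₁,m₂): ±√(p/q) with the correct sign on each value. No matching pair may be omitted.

Admissible pairs with m₁+m₂ = M = 3: (0,3), (1,2)
  (m₁,m₂)=(1,2): CG² = 3/4, CG = +√(3/4)
  (m₁,m₂)=(0,3): CG² = 1/4, CG = +√(1/4)   ← matches the target
Pairs with CG² = 1/4: (0,3): +√(1/4)

(0,3): +√(1/4)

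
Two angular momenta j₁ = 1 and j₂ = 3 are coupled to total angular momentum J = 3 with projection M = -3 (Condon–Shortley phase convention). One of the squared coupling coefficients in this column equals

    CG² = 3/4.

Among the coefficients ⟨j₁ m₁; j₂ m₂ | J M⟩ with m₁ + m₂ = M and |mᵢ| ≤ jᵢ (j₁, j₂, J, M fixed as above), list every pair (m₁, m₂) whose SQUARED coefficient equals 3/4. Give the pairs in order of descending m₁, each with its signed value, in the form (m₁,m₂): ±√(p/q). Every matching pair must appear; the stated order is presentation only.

Admissible pairs with m₁+m₂ = M = -3: (-1,-2), (0,-3)
  (m₁,m₂)=(0,-3): CG² = 3/4, CG = +√(3/4)   ← matches the target
  (m₁,m₂)=(-1,-2): CG² = 1/4, CG = −√(1/4)
Pairs with CG² = 3/4: (0,-3): +√(3/4)

(0,-3): +√(3/4)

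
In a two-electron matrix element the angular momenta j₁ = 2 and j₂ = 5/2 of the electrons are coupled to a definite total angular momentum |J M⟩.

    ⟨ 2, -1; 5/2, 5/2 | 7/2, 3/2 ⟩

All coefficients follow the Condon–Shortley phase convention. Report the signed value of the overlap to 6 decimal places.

√[8·1!3!4!/9! · 1!3!5!0!5!2!] = √(3840/7)
  +(−1)^1/∏(1,0,2,4,1,0)! = -1/48  (running -1/48)
⟨..|..⟩ = √(3840/7)·(-1/48) = -0.487950

−√(5/21) ≈ -0.487950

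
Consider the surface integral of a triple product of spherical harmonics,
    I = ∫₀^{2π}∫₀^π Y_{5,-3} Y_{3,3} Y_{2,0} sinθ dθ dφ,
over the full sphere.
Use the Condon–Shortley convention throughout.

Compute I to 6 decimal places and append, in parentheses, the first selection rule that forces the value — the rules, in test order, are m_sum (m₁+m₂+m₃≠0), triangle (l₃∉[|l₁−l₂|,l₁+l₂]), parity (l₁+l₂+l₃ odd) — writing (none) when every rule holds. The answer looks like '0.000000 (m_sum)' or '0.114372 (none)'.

Rules hold: Σm=0, L=10 even, 2≤2≤8.
N = 11·7·5 = 385
Δ = 6!·4!·0!/11! = 1/2310
Racah Σ t=3..3: t=3:−1/144 = -1/144
⇒ 3j(5 3 2; 0 0 0)² = 10/231, sgn -1
Racah Σ t=6..6: t=6:+1/2880 = 1/2880
⇒ 3j(5 3 2; -3 3 0)² = 2/165, sgn +1
4πI² = N·(3j₀)²·(3jₘ)² = 20/99
I = -1·√(0.20202/4π) = -0.12679218
No selection rule forces the value: the integral is nonzero (none).

-0.126792 (none)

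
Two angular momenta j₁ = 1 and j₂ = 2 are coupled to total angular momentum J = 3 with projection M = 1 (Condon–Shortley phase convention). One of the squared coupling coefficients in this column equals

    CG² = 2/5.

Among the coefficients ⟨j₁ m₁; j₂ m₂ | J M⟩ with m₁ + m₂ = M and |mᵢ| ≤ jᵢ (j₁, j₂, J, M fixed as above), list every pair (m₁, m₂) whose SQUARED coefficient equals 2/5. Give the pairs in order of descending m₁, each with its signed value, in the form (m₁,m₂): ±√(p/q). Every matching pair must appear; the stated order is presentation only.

Admissible pairs with m₁+m₂ = M = 1: (-1,2), (0,1), (1,0)
  (m₁,m₂)=(1,0): CG² = 2/5, CG = +√(2/5)   ← matches the target
  (m₁,m₂)=(0,1): CG² = 8/15, CG = +√(8/15)
  (m₁,m₂)=(-1,2): CG² = 1/15, CG = +√(1/15)
Pairs with CG² = 2/5: (1,0): +√(2/5)

(1,0): +√(2/5)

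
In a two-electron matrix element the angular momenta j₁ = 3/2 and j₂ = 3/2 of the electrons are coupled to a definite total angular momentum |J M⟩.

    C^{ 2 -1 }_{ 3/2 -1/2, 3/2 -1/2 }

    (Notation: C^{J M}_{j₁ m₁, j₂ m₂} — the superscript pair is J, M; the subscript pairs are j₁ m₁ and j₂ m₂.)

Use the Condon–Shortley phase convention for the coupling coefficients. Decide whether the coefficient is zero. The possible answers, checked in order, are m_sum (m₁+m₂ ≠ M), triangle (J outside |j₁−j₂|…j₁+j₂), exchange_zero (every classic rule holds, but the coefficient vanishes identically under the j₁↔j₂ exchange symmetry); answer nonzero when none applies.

m-sum: m₁+m₂ = -1/2+(-1/2) = -1, M = -1  ✓
triangle: |j₁−j₂| = 0 ≤ J = 2 ≤ j₁+j₂ = 3  ✓
exchange: j₁=j₂ and m₁=m₂, and (−1)^(j₁+j₂−J) = (−1)^1 = −1 forces ⟨j₁m₁;j₂m₂|JM⟩ = −⟨j₂m₂;j₁m₁|JM⟩ = −⟨j₁m₁;j₂m₂|JM⟩ ⇒ the coefficient vanishes identically
Racah sum check: Σ_k collapses to 0 ⇒ CG = 0

exchange_zero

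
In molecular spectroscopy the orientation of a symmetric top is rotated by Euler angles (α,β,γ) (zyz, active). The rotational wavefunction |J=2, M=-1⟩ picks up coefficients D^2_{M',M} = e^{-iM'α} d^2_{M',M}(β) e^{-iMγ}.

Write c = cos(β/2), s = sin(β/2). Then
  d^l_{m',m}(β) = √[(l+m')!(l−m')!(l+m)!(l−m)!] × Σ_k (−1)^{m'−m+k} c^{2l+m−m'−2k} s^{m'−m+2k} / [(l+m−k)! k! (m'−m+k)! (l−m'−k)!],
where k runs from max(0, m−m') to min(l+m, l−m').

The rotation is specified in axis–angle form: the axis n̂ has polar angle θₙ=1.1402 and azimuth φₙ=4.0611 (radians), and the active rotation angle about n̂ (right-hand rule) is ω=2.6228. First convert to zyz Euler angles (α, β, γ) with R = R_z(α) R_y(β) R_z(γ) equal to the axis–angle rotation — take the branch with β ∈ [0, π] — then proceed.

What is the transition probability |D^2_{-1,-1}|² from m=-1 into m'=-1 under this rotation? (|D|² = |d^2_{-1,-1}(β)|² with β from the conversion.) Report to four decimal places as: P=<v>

P=0.2273

Axis–angle → zyz. n̂ = (sinθₙcosφₙ, sinθₙsinφₙ, cosθₙ) = (-0.550875, -0.722705, +0.417413), ω = 2.6228.
R = I cosω + sinω [n̂]ₓ + (1−cosω) n̂n̂ᵀ gives
  R = [-0.301422, +0.536889, -0.787969; +0.950822, +0.107462, -0.290498; -0.071288, -0.836781, -0.542878]
β = atan2(√(R₁₃²+R₂₃²), R₃₃) = 2.144656; α = atan2(R₂₃, R₁₃) mod 2π = 3.494799; γ = atan2(R₃₂, −R₃₁) mod 2π = 4.797377
D^2_{-1,-1}(3.4948,2.1447,4.7974) = e^{-i·-1·3.4948}·d^2_{-1,-1}(2.1447)·e^{-i·-1·4.7974}. Compute d first:
With c≡cos(β/2)=0.478081 and s≡sin(β/2)=0.878316, N=[1·6·1·6]^{1/2}=6.000000
k∈{0,1} keeps every argument non-negative
  k=0: (−1)^0·6.0000/(6)·0.4781^4·0.8783^0 = +0.052240
  k=1: (−1)^1·6.0000/(2)·0.4781^2·0.8783^2 = -0.528963
d^2_{-1,-1}(2.1447) = +0.052240 -0.528963 = -0.476723
|D^2_{-1,-1}|² = |d^2_{-1,-1}(β)|² = (-0.476723)² = 0.227265 (the z-rotation phases have unit modulus)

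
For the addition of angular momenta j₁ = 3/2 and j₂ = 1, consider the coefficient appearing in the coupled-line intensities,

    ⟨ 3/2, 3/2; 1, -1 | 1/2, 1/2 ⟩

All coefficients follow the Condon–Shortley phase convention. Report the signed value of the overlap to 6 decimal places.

+0.707107  (= +√(1/2))

√[2·2!1!0!/4! · 3!0!0!2!1!0!] = √(2)
  +(−1)^0/∏(0,2,0,0,1,0)! = 1/2  (running 1/2)
⟨..|..⟩ = √(2)·(1/2) = +0.707107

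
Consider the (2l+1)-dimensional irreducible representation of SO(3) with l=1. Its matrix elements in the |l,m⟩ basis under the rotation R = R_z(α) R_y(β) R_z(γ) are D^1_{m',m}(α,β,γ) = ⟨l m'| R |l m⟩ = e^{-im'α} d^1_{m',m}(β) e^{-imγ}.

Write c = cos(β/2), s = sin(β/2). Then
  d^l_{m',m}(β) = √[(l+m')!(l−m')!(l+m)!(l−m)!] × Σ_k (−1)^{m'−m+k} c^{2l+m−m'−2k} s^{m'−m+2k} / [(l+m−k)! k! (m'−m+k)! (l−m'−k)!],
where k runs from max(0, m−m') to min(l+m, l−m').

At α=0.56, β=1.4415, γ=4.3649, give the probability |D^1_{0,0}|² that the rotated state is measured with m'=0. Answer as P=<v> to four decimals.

P=0.0166

Split into d^1_{0,0}(β=1.4415) × two z-phases.
With c≡cos(β/2)=0.751311 and s≡sin(β/2)=0.659948, N=[1·1·1·1]^{1/2}=1.000000
Admissible k: 0..1 (factorial args all ≥0)
  k=0: (−1)^0·1.0000/(1)·0.7513^2·0.6599^0 = +0.564468
  k=1: (−1)^1·1.0000/(1)·0.7513^0·0.6599^2 = -0.435532
d^1_{0,0}(1.4415) = +0.564468 -0.435532 = +0.128936
|D^1_{0,0}|² = |d^1_{0,0}(β)|² = (+0.128936)² = 0.016625 (the z-rotation phases have unit modulus)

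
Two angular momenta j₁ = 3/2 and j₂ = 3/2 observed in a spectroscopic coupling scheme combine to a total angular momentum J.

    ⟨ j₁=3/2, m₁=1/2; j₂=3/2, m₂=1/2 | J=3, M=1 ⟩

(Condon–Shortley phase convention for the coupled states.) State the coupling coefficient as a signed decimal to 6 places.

+0.774597  (= +√(3/5))

j₁+j₂−J=0  J+j₁−j₂=3  J−j₁+j₂=3  j₁+j₂+J+1=7
(j₁±m₁, j₂±m₂, J±M) = (2,1,2,1,4,2)
P² = 48/5
sum k=0..0:
  [0] +1/4 = 1/4
S = 1/4
C² = P²·S² = 3/5 ; C = +0.774597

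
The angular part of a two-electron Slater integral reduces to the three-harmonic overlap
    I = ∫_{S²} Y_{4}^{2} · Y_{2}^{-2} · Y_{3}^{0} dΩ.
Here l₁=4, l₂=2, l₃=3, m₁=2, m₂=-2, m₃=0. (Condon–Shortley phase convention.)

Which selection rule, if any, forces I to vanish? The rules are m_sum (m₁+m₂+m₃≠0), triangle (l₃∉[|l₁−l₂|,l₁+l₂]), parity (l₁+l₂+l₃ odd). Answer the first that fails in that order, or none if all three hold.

parity

azimuthal sum: 2 − 2 + 0 = 0  ✓
2 ≤ 3 ≤ 6 (triangle on l)  ✓
L = 4 + 2 + 3 = 9 (odd)  ✗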